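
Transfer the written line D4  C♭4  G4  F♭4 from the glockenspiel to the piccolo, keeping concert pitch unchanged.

D5 Cb5 G5 Fb5

First find concert pitch: the glockenspiel sounds a perfect fifteenth above written, so D4 C♭4 G4 F♭4 sounds D6 Cb6 G6 Fb6.
Then write for piccolo: it sounds a perfect octave above written, so the part must be a perfect octave below concert.
D6 → D5
Cb6 → Cb5
G6 → G5
Fb6 → Fb5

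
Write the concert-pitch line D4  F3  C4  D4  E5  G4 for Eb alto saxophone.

Written C4 sounds as Eb3 on the Eb alto saxophone, so concert pitches are written a major sixth up.
D4 gives B4
F3 gives D4
C4 gives A4
D4 gives B4
E5 gives C#6
G4 gives E5

B4 D4 A4 B4 C#6 E5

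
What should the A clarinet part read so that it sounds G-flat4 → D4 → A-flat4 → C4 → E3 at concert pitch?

Bbb4 F4 Cb5 Eb4 G3

The A clarinet sounds a minor third below written, so the written part must be a minor third above concert — transpose each note up.
Gb4 to Bbb4
D4 to F4
Ab4 to Cb5
C4 to Eb4
E3 to G3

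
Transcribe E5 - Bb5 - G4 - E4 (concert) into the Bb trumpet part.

F#5 C6 A4 F#4

Written C4 sounds as Bb3 on the Bb trumpet, so concert pitches are written a major second up.
E5 -> F#5
Bb5 -> C6
G4 -> A4
E4 -> F#4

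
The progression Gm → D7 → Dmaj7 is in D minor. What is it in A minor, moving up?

Dm A7 Amaj7

D minor up to A minor is a perfect fifth; each chord root moves by that interval while the quality stays the same.
Gm: root G up a perfect fifth → D, giving Dm.
D7: root D up a perfect fifth → A, giving A7.
Dmaj7: root D up a perfect fifth → A, giving Amaj7.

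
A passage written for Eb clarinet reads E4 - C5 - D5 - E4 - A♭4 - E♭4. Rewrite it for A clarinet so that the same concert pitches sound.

Bb4 Gb5 Ab5 Bb4 Ebb5 Bbb4

First find concert pitch: the Eb clarinet sounds a minor third above written, so E4 C5 D5 E4 A♭4 E♭4 sounds G4 Eb5 F5 G4 Cb5 Gb4.
Then write for A clarinet: it sounds a minor third below written, so the part must be a minor third above concert.
G4 → Bb4
Eb5 → Gb5
F5 → Ab5
G4 → Bb4
Cb5 → Ebb5
Gb4 → Bbb4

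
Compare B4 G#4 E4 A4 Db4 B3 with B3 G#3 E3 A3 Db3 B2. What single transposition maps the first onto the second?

down a perfect octave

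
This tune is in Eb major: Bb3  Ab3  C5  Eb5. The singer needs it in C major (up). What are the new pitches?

Eb major to C major up is a major sixth, so every note moves up by that interval.
Bb3 -> G4
Ab3 -> F4
C5 -> A5
Eb5 -> C6

G4 F4 A5 C6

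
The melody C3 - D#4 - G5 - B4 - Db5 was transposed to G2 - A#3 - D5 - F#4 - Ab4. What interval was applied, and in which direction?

down a perfect fourth

From C3 to G2 is 4 letter names — a fourth of some quality.
G2 to C3 is 5 semitones, which makes it a perfect fourth; the second version is lower, so the direction is down.
Checking another pair — Db5 → Ab4 — gives the same interval.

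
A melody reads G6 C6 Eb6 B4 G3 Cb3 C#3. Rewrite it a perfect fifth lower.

C6 F5 Ab5 E4 C3 Fb2 F#2

G6 becomes C6
C6 becomes F5
Eb6 becomes Ab5
B4 becomes E4
G3 becomes C3
Cb3 becomes Fb2
C#3 becomes F#2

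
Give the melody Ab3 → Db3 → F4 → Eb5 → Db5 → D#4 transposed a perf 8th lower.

A perfect octave down from Ab3 gives Ab2.
Db3 down a perfect octave is Db2.
A perfect octave down from F4 gives F3.
A perfect octave down from Eb5 gives Eb4.
Db5: an octave down reaches D, and 12 semitones makes it Db4.
A perfect octave down from D#4 gives D#3.

Ab2 Db2 F3 Eb4 Db4 D#3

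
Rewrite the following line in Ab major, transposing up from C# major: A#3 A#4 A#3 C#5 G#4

F4 F5 F4 Ab5 Eb5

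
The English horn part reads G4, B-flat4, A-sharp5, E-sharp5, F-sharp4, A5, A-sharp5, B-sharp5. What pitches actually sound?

C4 Eb4 D#5 A#4 B3 D5 D#5 E#5

The English horn sounds a perfect fifth below written, so transpose each written note down a perfect fifth.
G4 to C4
Bb4 to Eb4
A#5 to D#5
E#5 to A#4
F#4 to B3
A5 to D5
A#5 to D#5
B#5 to E#5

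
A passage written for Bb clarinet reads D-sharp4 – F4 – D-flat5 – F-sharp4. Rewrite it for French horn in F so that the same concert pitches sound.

First find concert pitch: the Bb clarinet sounds a major second below written, so D-sharp4 F4 D-flat5 F-sharp4 sounds C#4 Eb4 Cb5 E4.
Then write for French horn in F: it sounds a perfect fifth below written, so the part must be a perfect fifth above concert.
C#4 → G#4
Eb4 → Bb4
Cb5 → Gb5
E4 → B4

G#4 Bb4 Gb5 B4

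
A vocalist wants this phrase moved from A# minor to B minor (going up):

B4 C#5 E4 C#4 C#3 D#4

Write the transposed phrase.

A# minor to B minor up is a minor second, so every note moves up by that interval.
B4 becomes C5
C#5 becomes D5
E4 becomes F4
C#4 becomes D4
C#3 becomes D3
D#4 becomes E4

C5 D5 F4 D4 D3 E4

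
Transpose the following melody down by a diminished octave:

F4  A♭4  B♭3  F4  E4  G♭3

F4 to F#3
Ab4 to A3
Bb3 to B2
F4 to F#3
E4 to E#3
Gb3 to G2

F#3 A3 B2 F#3 E#3 G2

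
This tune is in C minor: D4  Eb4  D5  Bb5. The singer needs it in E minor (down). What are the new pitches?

F#3 G3 F#4 D5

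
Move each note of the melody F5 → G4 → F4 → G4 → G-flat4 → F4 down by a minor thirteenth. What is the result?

A3 B2 A2 B2 Bb2 A2

F5: a thirteenth down reaches A, and 20 semitones makes it A3.
G4: a thirteenth down reaches B, and 20 semitones makes it B2.
F4: a thirteenth down reaches A, and 20 semitones makes it A2.
A minor thirteenth down from G4 gives B2.
Gb4 down a minor thirteenth is Bb2.
F4: a thirteenth down reaches A, and 20 semitones makes it A2.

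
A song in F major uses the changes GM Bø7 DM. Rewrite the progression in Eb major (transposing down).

FM Aø7 CM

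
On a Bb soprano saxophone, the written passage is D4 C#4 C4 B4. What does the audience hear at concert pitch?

C4 B3 Bb3 A4

Written C4 on the Bb soprano saxophone sounds as Bb3, a major second lower; apply that shift to every note.
D4 → C4
C#4 → B3
C4 → Bb3
B4 → A4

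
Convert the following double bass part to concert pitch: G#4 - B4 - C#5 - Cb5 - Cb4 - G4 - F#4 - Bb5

G#3 B3 C#4 Cb4 Cb3 G3 F#3 Bb4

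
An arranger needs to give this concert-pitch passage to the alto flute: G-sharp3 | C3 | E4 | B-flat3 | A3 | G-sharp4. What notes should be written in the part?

C#4 F3 A4 Eb4 D4 C#5

The alto flute sounds a perfect fourth below written, so the written part must be a perfect fourth above concert — transpose each note up.
G#3 → C#4
C3 → F3
E4 → A4
Bb3 → Eb4
A3 → D4
G#4 → C#5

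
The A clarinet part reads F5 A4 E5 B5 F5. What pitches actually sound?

D5 F#4 C#5 G#5 D5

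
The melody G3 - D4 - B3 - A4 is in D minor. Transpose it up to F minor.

Bb3 F4 D4 C5

From D up to F is a minor third; apply that to each pitch.
G3 to Bb3
D4 to F4
B3 to D4
A4 to C5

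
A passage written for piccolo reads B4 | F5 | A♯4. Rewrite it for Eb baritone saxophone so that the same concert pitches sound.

G#7 D8 F##7

First find concert pitch: the piccolo sounds a perfect octave above written, so B4 F5 A♯4 sounds B5 F6 A#5.
Then write for Eb baritone saxophone: it sounds a major thirteenth below written, so the part must be a major thirteenth above concert.
B5 → G#7
F6 → D8
A#5 → F##7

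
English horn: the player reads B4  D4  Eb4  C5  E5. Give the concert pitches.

Written C4 on the English horn sounds as F3, a perfect fifth lower; apply that shift to every note.
B4 to E4
D4 to G3
Eb4 to Ab3
C5 to F4
E5 to A4

E4 G3 Ab3 F4 A4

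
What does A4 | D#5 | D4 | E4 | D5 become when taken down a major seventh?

A4 gives Bb3
D#5 gives E4
D4 gives Eb3
E4 gives F3
D5 gives Eb4

Bb3 E4 Eb3 F3 Eb4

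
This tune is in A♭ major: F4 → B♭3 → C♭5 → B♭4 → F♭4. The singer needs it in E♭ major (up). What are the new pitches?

C5 F4 Gb5 F5 Cb5

A♭ major to E♭ major up is a perfect fifth, so every note moves up by that interval.
F4 -> C5
Bb3 -> F4
Cb5 -> Gb5
Bb4 -> F5
Fb4 -> Cb5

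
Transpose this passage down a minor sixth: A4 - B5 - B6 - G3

C#4 D#5 D#6 B2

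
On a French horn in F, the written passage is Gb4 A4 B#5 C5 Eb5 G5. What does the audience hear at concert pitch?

Cb4 D4 E#5 F4 Ab4 C5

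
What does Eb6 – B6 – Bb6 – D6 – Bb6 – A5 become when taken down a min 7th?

F5 C#6 C6 E5 C6 B4

Eb6 to F5
B6 to C#6
Bb6 to C6
D6 to E5
Bb6 to C6
A5 to B4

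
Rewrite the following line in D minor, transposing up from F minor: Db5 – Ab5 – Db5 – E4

Bb5 F6 Bb5 C#5

From F up to D is a major sixth; apply that to each pitch.
Db5 -> Bb5
Ab5 -> F6
Db5 -> Bb5
E4 -> C#5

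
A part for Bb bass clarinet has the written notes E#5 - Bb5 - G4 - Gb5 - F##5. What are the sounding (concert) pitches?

D#4 Ab4 F3 Fb4 E#4

The Bb bass clarinet sounds a major ninth below written, so transpose each written note down a major ninth.
E#5 → D#4
Bb5 → Ab4
G4 → F3
Gb5 → Fb4
F##5 → E#4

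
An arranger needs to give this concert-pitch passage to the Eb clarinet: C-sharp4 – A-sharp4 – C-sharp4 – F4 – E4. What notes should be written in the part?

Written C4 sounds as Eb4 on the Eb clarinet, so concert pitches are written a minor third down.
C#4 to A#3
A#4 to F##4
C#4 to A#3
F4 to D4
E4 to C#4

A#3 F##4 A#3 D4 C#4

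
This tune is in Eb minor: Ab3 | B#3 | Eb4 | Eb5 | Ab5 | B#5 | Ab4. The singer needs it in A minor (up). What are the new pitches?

D4 E##4 A4 A5 D6 E##6 D5

From Eb up to A is an augmented fourth; apply that to each pitch.
Ab3 -> D4
B#3 -> E##4
Eb4 -> A4
Eb5 -> A5
Ab5 -> D6
B#5 -> E##6
Ab4 -> D5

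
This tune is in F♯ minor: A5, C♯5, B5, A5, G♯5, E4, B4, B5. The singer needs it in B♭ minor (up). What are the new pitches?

Db6 F5 Eb6 Db6 C6 Ab4 Eb5 Eb6

From F♯ up to B♭ is a diminished fourth; apply that to each pitch.
A5 to Db6
C#5 to F5
B5 to Eb6
A5 to Db6
G#5 to C6
E4 to Ab4
B4 to Eb5
B5 to Eb6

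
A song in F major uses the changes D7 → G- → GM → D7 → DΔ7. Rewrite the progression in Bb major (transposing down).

F major down to Bb major is a perfect fifth; each chord root moves by that interval while the quality stays the same.
D7: root D down a perfect fifth → G, giving G7.
G-: root G down a perfect fifth → C, giving C-.
GM: root G down a perfect fifth → C, giving CM.
D7: root D down a perfect fifth → G, giving G7.
DΔ7: root D down a perfect fifth → G, giving GΔ7.

G7 C- CM G7 GΔ7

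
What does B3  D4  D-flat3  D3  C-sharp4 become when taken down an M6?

B3: a sixth down reaches D, and 9 semitones makes it D3.
D4 down a major sixth is F3.
Db3 down a major sixth is Fb2.
A major sixth down from D3 gives F2.
A major sixth down from C#4 gives E3.

D3 F3 Fb2 F2 E3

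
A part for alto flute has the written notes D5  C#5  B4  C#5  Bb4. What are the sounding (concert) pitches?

A4 G#4 F#4 G#4 F4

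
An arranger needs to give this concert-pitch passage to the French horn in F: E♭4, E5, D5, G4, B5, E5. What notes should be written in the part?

Bb4 B5 A5 D5 F#6 B5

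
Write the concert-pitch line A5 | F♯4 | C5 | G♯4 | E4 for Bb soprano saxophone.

The Bb soprano saxophone sounds a major second below written, so the written part must be a major second above concert — transpose each note up.
A5 becomes B5
F#4 becomes G#4
C5 becomes D5
G#4 becomes A#4
E4 becomes F#4

B5 G#4 D5 A#4 F#4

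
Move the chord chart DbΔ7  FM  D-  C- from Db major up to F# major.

Db major up to F# major is an augmented third; each chord root moves by that interval while the quality stays the same.
DbΔ7: root Db up an augmented third → F#, giving F#Δ7.
FM: root F up an augmented third → A#, giving A#M.
D-: root D up an augmented third → F##, giving F##-.
C-: root C up an augmented third → E#, giving E#-.

F#Δ7 A#M F##- E#-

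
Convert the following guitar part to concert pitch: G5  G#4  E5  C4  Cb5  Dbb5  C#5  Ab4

G4 G#3 E4 C3 Cb4 Dbb4 C#4 Ab3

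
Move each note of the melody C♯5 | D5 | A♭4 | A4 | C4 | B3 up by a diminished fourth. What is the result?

F5 Gb5 Dbb5 Db5 Fb4 Eb4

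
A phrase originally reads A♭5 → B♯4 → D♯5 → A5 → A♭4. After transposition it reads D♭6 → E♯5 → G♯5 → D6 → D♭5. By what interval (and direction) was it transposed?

up a perfect fourth

Take the first pair: Ab5 → Db6. A to D spans 4 letter names, so the interval is some kind of fourth.
Ab5 to Db6 is 5 semitones, which makes it a perfect fourth; the second version is higher, so the direction is up.
Checking another pair — Ab4 → Db5 — gives the same interval.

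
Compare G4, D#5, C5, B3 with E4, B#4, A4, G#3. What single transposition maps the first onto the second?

down a minor third

Take the first pair: G4 → E4. G to E spans 3 letter names, so the interval is some kind of third.
E4 to G4 is 3 semitones, which makes it a minor third; the second version is lower, so the direction is down.
Checking another pair — B3 → G#3 — gives the same interval.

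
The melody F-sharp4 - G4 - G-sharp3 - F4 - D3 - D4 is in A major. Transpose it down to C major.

A3 Bb3 B2 Ab3 F2 F3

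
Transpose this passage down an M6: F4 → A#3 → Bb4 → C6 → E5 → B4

Ab3 C#3 Db4 Eb5 G4 D4

F4 becomes Ab3
A#3 becomes C#3
Bb4 becomes Db4
C6 becomes Eb5
E5 becomes G4
B4 becomes D4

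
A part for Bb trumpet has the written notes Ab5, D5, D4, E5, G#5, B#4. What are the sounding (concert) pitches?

Written C4 on the Bb trumpet sounds as Bb3, a major second lower; apply that shift to every note.
Ab5 → Gb5
D5 → C5
D4 → C4
E5 → D5
G#5 → F#5
B#4 → A#4

Gb5 C5 C4 D5 F#5 A#4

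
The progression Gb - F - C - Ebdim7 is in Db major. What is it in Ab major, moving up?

Db C G Bbdim7

Db major up to Ab major is a perfect fifth; each chord root moves by that interval while the quality stays the same.
Gb: root Gb up a perfect fifth → Db, giving Db.
F: root F up a perfect fifth → C, giving C.
C: root C up a perfect fifth → G, giving G.
Ebdim7: root Eb up a perfect fifth → Bb, giving Bbdim7.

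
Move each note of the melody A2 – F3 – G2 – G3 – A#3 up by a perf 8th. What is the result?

A2 → A3
F3 → F4
G2 → G3
G3 → G4
A#3 → A#4

A3 F4 G3 G4 A#4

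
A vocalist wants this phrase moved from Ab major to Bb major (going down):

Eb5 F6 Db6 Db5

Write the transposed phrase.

F4 G5 Eb5 Eb4

Ab major to Bb major down is a minor seventh, so every note moves down by that interval.
Eb5 to F4
F6 to G5
Db6 to Eb5
Db5 to Eb4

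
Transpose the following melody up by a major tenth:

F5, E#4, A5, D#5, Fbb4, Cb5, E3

A6 G##5 C#7 F##6 Abb5 Eb6 G#4

A major tenth up from F5 gives A6.
E#4 up a major tenth is G##5.
A major tenth up from A5 gives C#7.
A major tenth up from D#5 gives F##6.
Fbb4 up a major tenth is Abb5.
Cb5: a tenth up reaches E, and 16 semitones makes it Eb6.
E3 up a major tenth is G#4.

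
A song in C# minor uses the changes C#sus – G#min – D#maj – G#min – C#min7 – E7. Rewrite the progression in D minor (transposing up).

Dsus Amin Emaj Amin Dmin7 F7

C# minor up to D minor is a minor second; each chord root moves by that interval while the quality stays the same.
C#sus: root C# up a minor second → D, giving Dsus.
G#min: root G# up a minor second → A, giving Amin.
D#maj: root D# up a minor second → E, giving Emaj.
G#min: root G# up a minor second → A, giving Amin.
C#min7: root C# up a minor second → D, giving Dmin7.
E7: root E up a minor second → F, giving F7.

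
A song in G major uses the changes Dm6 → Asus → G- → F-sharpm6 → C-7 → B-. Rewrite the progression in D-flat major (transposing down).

Abm6 Ebsus Db- Cm6 Gb-7 F-

G major down to D-flat major is an augmented fourth; each chord root moves by that interval while the quality stays the same.
Dm6: root D down an augmented fourth → Ab, giving Abm6.
Asus: root A down an augmented fourth → Eb, giving Ebsus.
G-: root G down an augmented fourth → Db, giving Db-.
F-sharpm6: root F-sharp down an augmented fourth → C, giving Cm6.
C-7: root C down an augmented fourth → Gb, giving Gb-7.
B-: root B down an augmented fourth → F, giving F-.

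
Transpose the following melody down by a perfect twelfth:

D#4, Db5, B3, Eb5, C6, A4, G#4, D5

G#2 Gb3 E2 Ab3 F4 D3 C#3 G3

D#4 down a perfect twelfth is G#2.
A perfect twelfth down from Db5 gives Gb3.
A perfect twelfth down from B3 gives E2.
Eb5: a twelfth down reaches A, and 19 semitones makes it Ab3.
A perfect twelfth down from C6 gives F4.
A4: a twelfth down reaches D, and 19 semitones makes it D3.
A perfect twelfth down from G#4 gives C#3.
D5 down a perfect twelfth is G3.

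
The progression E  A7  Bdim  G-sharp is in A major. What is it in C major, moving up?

A major up to C major is a minor third; each chord root moves by that interval while the quality stays the same.
E: root E up a minor third → G, giving G.
A7: root A up a minor third → C, giving C7.
Bdim: root B up a minor third → D, giving Ddim.
G-sharp: root G-sharp up a minor third → B, giving B.

G C7 Ddim B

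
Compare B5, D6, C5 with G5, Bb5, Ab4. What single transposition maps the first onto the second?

down a major third

Take the first pair: B5 → G5. B to G spans 3 letter names, so the interval is some kind of third.
G5 to B5 is 4 semitones, which makes it a major third; the second version is lower, so the direction is down.
Checking another pair — C5 → Ab4 — gives the same interval.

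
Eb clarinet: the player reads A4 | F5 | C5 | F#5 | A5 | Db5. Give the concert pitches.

C5 Ab5 Eb5 A5 C6 Fb5

The Eb clarinet sounds a minor third above written, so transpose each written note up a minor third.
A4 gives C5
F5 gives Ab5
C5 gives Eb5
F#5 gives A5
A5 gives C6
Db5 gives Fb5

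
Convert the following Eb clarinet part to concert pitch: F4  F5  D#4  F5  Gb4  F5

Written C4 on the Eb clarinet sounds as Eb4, a minor third higher; apply that shift to every note.
F4 gives Ab4
F5 gives Ab5
D#4 gives F#4
F5 gives Ab5
Gb4 gives Bbb4
F5 gives Ab5

Ab4 Ab5 F#4 Ab5 Bbb4 Ab5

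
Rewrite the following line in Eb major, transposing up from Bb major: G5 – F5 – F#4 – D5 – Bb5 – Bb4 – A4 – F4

C6 Bb5 B4 G5 Eb6 Eb5 D5 Bb4

From Bb up to Eb is a perfect fourth; apply that to each pitch.
G5 → C6
F5 → Bb5
F#4 → B4
D5 → G5
Bb5 → Eb6
Bb4 → Eb5
A4 → D5
F4 → Bb4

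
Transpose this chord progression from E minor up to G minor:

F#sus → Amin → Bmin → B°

Asus Cmin Dmin D°

E minor up to G minor is a minor third; each chord root moves by that interval while the quality stays the same.
F#sus: root F# up a minor third → A, giving Asus.
Amin: root A up a minor third → C, giving Cmin.
Bmin: root B up a minor third → D, giving Dmin.
B°: root B up a minor third → D, giving D°.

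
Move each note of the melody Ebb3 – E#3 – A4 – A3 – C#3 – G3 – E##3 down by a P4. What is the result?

Bbb2 B#2 E4 E3 G#2 D3 B##2

Ebb3: a fourth down reaches B, and 5 semitones makes it Bbb2.
E#3 down a perfect fourth is B#2.
A4 down a perfect fourth is E4.
A3: a fourth down reaches E, and 5 semitones makes it E3.
A perfect fourth down from C#3 gives G#2.
G3 down a perfect fourth is D3.
E##3: a fourth down reaches B, and 5 semitones makes it B##2.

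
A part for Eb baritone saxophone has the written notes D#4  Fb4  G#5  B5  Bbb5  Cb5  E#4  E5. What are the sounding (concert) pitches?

Written C4 on the Eb baritone saxophone sounds as Eb2, a major thirteenth lower; apply that shift to every note.
D#4 gives F#2
Fb4 gives Abb2
G#5 gives B3
B5 gives D4
Bbb5 gives Dbb4
Cb5 gives Ebb3
E#4 gives G#2
E5 gives G3

F#2 Abb2 B3 D4 Dbb4 Ebb3 G#2 G3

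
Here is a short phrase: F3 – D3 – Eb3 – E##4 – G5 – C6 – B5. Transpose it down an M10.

Db2 Bb1 Cb2 C##3 Eb4 Ab4 G4

F3 to Db2
D3 to Bb1
Eb3 to Cb2
E##4 to C##3
G5 to Eb4
C6 to Ab4
B5 to G4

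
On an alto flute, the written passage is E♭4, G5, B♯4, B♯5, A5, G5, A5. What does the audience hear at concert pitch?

Bb3 D5 F##4 F##5 E5 D5 E5

Written C4 on the alto flute sounds as G3, a perfect fourth lower; apply that shift to every note.
Eb4 → Bb3
G5 → D5
B#4 → F##4
B#5 → F##5
A5 → E5
G5 → D5
A5 → E5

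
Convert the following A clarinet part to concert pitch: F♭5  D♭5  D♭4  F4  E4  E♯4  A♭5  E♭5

The A clarinet sounds a minor third below written, so transpose each written note down a minor third.
Fb5 → Db5
Db5 → Bb4
Db4 → Bb3
F4 → D4
E4 → C#4
E#4 → C##4
Ab5 → F5
Eb5 → C5

Db5 Bb4 Bb3 D4 C#4 C##4 F5 C5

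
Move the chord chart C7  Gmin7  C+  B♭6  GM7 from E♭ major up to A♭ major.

F7 Cmin7 F+ Eb6 CM7

E♭ major up to A♭ major is a perfect fourth; each chord root moves by that interval while the quality stays the same.
C7: root C up a perfect fourth → F, giving F7.
Gmin7: root G up a perfect fourth → C, giving Cmin7.
C+: root C up a perfect fourth → F, giving F+.
B♭6: root B♭ up a perfect fourth → Eb, giving Eb6.
GM7: root G up a perfect fourth → C, giving CM7.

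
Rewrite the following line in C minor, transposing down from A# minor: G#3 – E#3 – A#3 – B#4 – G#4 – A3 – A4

Bb2 G2 C3 D4 Bb3 Cb3 Cb4

From A# down to C is an augmented sixth; apply that to each pitch.
G#3 → Bb2
E#3 → G2
A#3 → C3
B#4 → D4
G#4 → Bb3
A3 → Cb3
A4 → Cb4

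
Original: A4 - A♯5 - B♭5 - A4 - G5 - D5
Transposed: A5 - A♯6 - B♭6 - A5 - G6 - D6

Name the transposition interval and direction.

From A4 to A5 is 8 letter names — an octave of some quality.
A4 to A5 is 12 semitones, which makes it a perfect octave; the second version is higher, so the direction is up.
Checking another pair — D5 → D6 — gives the same interval.

up a perfect octave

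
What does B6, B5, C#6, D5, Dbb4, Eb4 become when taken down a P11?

B6 → F#5
B5 → F#4
C#6 → G#4
D5 → A3
Dbb4 → Abb2
Eb4 → Bb2

F#5 F#4 G#4 A3 Abb2 Bb2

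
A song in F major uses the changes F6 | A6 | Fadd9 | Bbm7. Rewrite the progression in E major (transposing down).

F major down to E major is a minor second; each chord root moves by that interval while the quality stays the same.
F6: root F down a minor second → E, giving E6.
A6: root A down a minor second → G#, giving G#6.
Fadd9: root F down a minor second → E, giving Eadd9.
Bbm7: root Bb down a minor second → A, giving Am7.

E6 G#6 Eadd9 Am7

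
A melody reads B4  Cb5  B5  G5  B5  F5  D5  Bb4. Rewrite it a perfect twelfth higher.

B4 to F#6
Cb5 to Gb6
B5 to F#7
G5 to D7
B5 to F#7
F5 to C7
D5 to A6
Bb4 to F6

F#6 Gb6 F#7 D7 F#7 C7 A6 F6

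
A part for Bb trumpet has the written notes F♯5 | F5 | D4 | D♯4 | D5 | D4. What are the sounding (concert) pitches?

Written C4 on the Bb trumpet sounds as Bb3, a major second lower; apply that shift to every note.
F#5 → E5
F5 → Eb5
D4 → C4
D#4 → C#4
D5 → C5
D4 → C4

E5 Eb5 C4 C#4 C5 C4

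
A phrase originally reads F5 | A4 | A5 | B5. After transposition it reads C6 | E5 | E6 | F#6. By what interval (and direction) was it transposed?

up a perfect fifth

From F5 to C6 is 5 letter names — a fifth of some quality.
F5 to C6 is 7 semitones, which makes it a perfect fifth; the second version is higher, so the direction is up.
Checking another pair — B5 → F#6 — gives the same interval.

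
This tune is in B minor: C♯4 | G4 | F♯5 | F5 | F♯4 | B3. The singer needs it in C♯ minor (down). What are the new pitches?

B minor to C♯ minor down is a minor seventh, so every note moves down by that interval.
C#4 to D#3
G4 to A3
F#5 to G#4
F5 to G4
F#4 to G#3
B3 to C#3

D#3 A3 G#4 G4 G#3 C#3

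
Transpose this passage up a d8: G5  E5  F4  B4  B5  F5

Gb6 Eb6 Fb5 Bb5 Bb6 Fb6

G5 gives Gb6
E5 gives Eb6
F4 gives Fb5
B4 gives Bb5
B5 gives Bb6
F5 gives Fb6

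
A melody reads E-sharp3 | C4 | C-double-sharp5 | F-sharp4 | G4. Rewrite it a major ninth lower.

E#3 → D#2
C4 → Bb2
C##5 → B#3
F#4 → E3
G4 → F3

D#2 Bb2 B#3 E3 F3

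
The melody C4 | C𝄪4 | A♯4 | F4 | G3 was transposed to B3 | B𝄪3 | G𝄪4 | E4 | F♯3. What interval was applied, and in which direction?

down a minor second

Take the first pair: C4 → B3. C to B spans 2 letter names, so the interval is some kind of second.
B3 to C4 is 1 semitone, which makes it a minor second; the second version is lower, so the direction is down.
Checking another pair — G3 → F#3 — gives the same interval.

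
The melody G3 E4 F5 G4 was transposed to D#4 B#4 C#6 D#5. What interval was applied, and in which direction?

up an augmented fifth

From G3 to D#4 is 5 letter names — a fifth of some quality.
G3 to D#4 is 8 semitones, which makes it an augmented fifth; the second version is higher, so the direction is up.
Checking another pair — G4 → D#5 — gives the same interval.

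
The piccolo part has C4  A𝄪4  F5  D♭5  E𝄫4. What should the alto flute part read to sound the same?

F5 D##6 Bb6 Gb6 Abb5

First find concert pitch: the piccolo sounds a perfect octave above written, so C4 A𝄪4 F5 D♭5 E𝄫4 sounds C5 A##5 F6 Db6 Ebb5.
Then write for alto flute: it sounds a perfect fourth below written, so the part must be a perfect fourth above concert.
C5 → F5
A##5 → D##6
F6 → Bb6
Db6 → Gb6
Ebb5 → Abb5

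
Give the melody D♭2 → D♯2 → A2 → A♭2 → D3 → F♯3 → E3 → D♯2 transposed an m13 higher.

Db2 becomes Bbb3
D#2 becomes B3
A2 becomes F4
Ab2 becomes Fb4
D3 becomes Bb4
F#3 becomes D5
E3 becomes C5
D#2 becomes B3

Bbb3 B3 F4 Fb4 Bb4 D5 C5 B3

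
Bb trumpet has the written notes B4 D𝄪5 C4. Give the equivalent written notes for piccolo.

First find concert pitch: the Bb trumpet sounds a major second below written, so B4 D𝄪5 C4 sounds A4 C##5 Bb3.
Then write for piccolo: it sounds a perfect octave above written, so the part must be a perfect octave below concert.
A4 → A3
C##5 → C##4
Bb3 → Bb2

A3 C##4 Bb2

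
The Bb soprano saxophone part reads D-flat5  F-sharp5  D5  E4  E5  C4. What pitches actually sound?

Cb5 E5 C5 D4 D5 Bb3

The Bb soprano saxophone sounds a major second below written, so transpose each written note down a major second.
Db5 -> Cb5
F#5 -> E5
D5 -> C5
E4 -> D4
E5 -> D5
C4 -> Bb3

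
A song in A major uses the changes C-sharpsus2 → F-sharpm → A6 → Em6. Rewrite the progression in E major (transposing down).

A major down to E major is a perfect fourth; each chord root moves by that interval while the quality stays the same.
C-sharpsus2: root C-sharp down a perfect fourth → G#, giving G#sus2.
F-sharpm: root F-sharp down a perfect fourth → C#, giving C#m.
A6: root A down a perfect fourth → E, giving E6.
Em6: root E down a perfect fourth → B, giving Bm6.

G#sus2 C#m E6 Bm6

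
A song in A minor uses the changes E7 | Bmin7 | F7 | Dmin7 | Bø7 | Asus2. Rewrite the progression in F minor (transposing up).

A minor up to F minor is a minor sixth; each chord root moves by that interval while the quality stays the same.
E7: root E up a minor sixth → C, giving C7.
Bmin7: root B up a minor sixth → G, giving Gmin7.
F7: root F up a minor sixth → Db, giving Db7.
Dmin7: root D up a minor sixth → Bb, giving Bbmin7.
Bø7: root B up a minor sixth → G, giving Gø7.
Asus2: root A up a minor sixth → F, giving Fsus2.

C7 Gmin7 Db7 Bbmin7 Gø7 Fsus2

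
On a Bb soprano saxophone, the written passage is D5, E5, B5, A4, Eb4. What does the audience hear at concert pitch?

C5 D5 A5 G4 Db4

Written C4 on the Bb soprano saxophone sounds as Bb3, a major second lower; apply that shift to every note.
D5 → C5
E5 → D5
B5 → A5
A4 → G4
Eb4 → Db4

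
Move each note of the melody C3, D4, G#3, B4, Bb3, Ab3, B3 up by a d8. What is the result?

Cb4 Db5 G4 Bb5 Bbb4 Abb4 Bb4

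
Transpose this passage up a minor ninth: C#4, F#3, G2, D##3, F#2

C#4 -> D5
F#3 -> G4
G2 -> Ab3
D##3 -> E#4
F#2 -> G3

D5 G4 Ab3 E#4 G3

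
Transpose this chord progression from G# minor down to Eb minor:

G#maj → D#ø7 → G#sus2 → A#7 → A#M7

Ebmaj Bbø7 Ebsus2 F7 FM7

G# minor down to Eb minor is an augmented third; each chord root moves by that interval while the quality stays the same.
G#maj: root G# down an augmented third → Eb, giving Ebmaj.
D#ø7: root D# down an augmented third → Bb, giving Bbø7.
G#sus2: root G# down an augmented third → Eb, giving Ebsus2.
A#7: root A# down an augmented third → F, giving F7.
A#M7: root A# down an augmented third → F, giving FM7.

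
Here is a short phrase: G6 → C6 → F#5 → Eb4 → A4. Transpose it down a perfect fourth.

A perfect fourth down from G6 gives D6.
C6 down a perfect fourth is G5.
A perfect fourth down from F#5 gives C#5.
Eb4 down a perfect fourth is Bb3.
A perfect fourth down from A4 gives E4.

D6 G5 C#5 Bb3 E4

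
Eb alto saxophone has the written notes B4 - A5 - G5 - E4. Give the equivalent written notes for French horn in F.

A4 G5 F5 D4

First find concert pitch: the Eb alto saxophone sounds a major sixth below written, so B4 A5 G5 E4 sounds D4 C5 Bb4 G3.
Then write for French horn in F: it sounds a perfect fifth below written, so the part must be a perfect fifth above concert.
D4 → A4
C5 → G5
Bb4 → F5
G3 → D4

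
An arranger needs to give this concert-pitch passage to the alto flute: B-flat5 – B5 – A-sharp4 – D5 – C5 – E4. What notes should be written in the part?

Eb6 E6 D#5 G5 F5 A4

The alto flute sounds a perfect fourth below written, so the written part must be a perfect fourth above concert — transpose each note up.
Bb5 becomes Eb6
B5 becomes E6
A#4 becomes D#5
D5 becomes G5
C5 becomes F5
E4 becomes A4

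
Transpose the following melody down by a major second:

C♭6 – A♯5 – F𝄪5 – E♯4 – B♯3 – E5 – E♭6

Bbb5 G#5 E#5 D#4 A#3 D5 Db6

Cb6 -> Bbb5
A#5 -> G#5
F##5 -> E#5
E#4 -> D#4
B#3 -> A#3
E5 -> D5
Eb6 -> Db6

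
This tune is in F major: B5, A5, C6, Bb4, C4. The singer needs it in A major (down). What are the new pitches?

D#5 C#5 E5 D4 E3

F major to A major down is a minor sixth, so every note moves down by that interval.
B5 → D#5
A5 → C#5
C6 → E5
Bb4 → D4
C4 → E3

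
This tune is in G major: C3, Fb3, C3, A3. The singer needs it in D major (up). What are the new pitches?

G3 Cb4 G3 E4

From G up to D is a perfect fifth; apply that to each pitch.
C3 gives G3
Fb3 gives Cb4
C3 gives G3
A3 gives E4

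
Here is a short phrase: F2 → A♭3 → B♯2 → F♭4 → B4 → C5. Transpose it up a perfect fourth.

F2 gives Bb2
Ab3 gives Db4
B#2 gives E#3
Fb4 gives Bbb4
B4 gives E5
C5 gives F5

Bb2 Db4 E#3 Bbb4 E5 F5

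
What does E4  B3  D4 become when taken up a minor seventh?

D5 A4 C5

E4 -> D5
B3 -> A4
D4 -> C5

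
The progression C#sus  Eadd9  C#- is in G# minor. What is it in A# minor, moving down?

G# minor down to A# minor is a minor seventh; each chord root moves by that interval while the quality stays the same.
C#sus: root C# down a minor seventh → D#, giving D#sus.
Eadd9: root E down a minor seventh → F#, giving F#add9.
C#-: root C# down a minor seventh → D#, giving D#-.

D#sus F#add9 D#-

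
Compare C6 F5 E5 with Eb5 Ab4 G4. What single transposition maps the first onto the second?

From C6 to Eb5 is 6 letter names — a sixth of some quality.
Eb5 to C6 is 9 semitones, which makes it a major sixth; the second version is lower, so the direction is down.
Checking another pair — E5 → G4 — gives the same interval.

down a major sixth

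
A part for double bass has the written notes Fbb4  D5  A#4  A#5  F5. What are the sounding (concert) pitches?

The double bass sounds a perfect octave below written, so transpose each written note down a perfect octave.
Fbb4 to Fbb3
D5 to D4
A#4 to A#3
A#5 to A#4
F5 to F4

Fbb3 D4 A#3 A#4 F4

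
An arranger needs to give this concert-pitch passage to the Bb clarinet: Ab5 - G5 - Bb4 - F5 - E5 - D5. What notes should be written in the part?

Written C4 sounds as Bb3 on the Bb clarinet, so concert pitches are written a major second up.
Ab5 gives Bb5
G5 gives A5
Bb4 gives C5
F5 gives G5
E5 gives F#5
D5 gives E5

Bb5 A5 C5 G5 F#5 E5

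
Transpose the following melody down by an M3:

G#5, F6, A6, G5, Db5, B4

E5 Db6 F6 Eb5 Bbb4 G4

G#5 becomes E5
F6 becomes Db6
A6 becomes F6
G5 becomes Eb5
Db5 becomes Bbb4
B4 becomes G4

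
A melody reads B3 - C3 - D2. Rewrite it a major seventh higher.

A major seventh up from B3 gives A#4.
A major seventh up from C3 gives B3.
A major seventh up from D2 gives C#3.

A#4 B3 C#3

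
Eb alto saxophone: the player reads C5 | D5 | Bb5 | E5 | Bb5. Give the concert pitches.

Eb4 F4 Db5 G4 Db5

Written C4 on the Eb alto saxophone sounds as Eb3, a major sixth lower; apply that shift to every note.
C5 → Eb4
D5 → F4
Bb5 → Db5
E5 → G4
Bb5 → Db5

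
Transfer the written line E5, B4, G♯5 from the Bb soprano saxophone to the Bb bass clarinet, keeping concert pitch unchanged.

E6 B5 G#6

First find concert pitch: the Bb soprano saxophone sounds a major second below written, so E5 B4 G♯5 sounds D5 A4 F#5.
Then write for Bb bass clarinet: it sounds a major ninth below written, so the part must be a major ninth above concert.
D5 → E6
A4 → B5
F#5 → G#6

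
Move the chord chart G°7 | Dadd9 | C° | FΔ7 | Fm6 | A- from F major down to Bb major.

F major down to Bb major is a perfect fifth; each chord root moves by that interval while the quality stays the same.
G°7: root G down a perfect fifth → C, giving C°7.
Dadd9: root D down a perfect fifth → G, giving Gadd9.
C°: root C down a perfect fifth → F, giving F°.
FΔ7: root F down a perfect fifth → Bb, giving BbΔ7.
Fm6: root F down a perfect fifth → Bb, giving Bbm6.
A-: root A down a perfect fifth → D, giving D-.

C°7 Gadd9 F° BbΔ7 Bbm6 D-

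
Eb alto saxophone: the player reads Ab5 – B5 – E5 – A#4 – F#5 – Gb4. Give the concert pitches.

Written C4 on the Eb alto saxophone sounds as Eb3, a major sixth lower; apply that shift to every note.
Ab5 becomes Cb5
B5 becomes D5
E5 becomes G4
A#4 becomes C#4
F#5 becomes A4
Gb4 becomes Bbb3

Cb5 D5 G4 C#4 A4 Bbb3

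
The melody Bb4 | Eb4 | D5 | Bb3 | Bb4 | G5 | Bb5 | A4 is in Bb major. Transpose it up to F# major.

Bb major to F# major up is an augmented fifth, so every note moves up by that interval.
Bb4 → F#5
Eb4 → B4
D5 → A#5
Bb3 → F#4
Bb4 → F#5
G5 → D#6
Bb5 → F#6
A4 → E#5

F#5 B4 A#5 F#4 F#5 D#6 F#6 E#5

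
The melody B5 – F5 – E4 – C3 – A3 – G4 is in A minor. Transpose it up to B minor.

C#6 G5 F#4 D3 B3 A4

From A up to B is a major second; apply that to each pitch.
B5 gives C#6
F5 gives G5
E4 gives F#4
C3 gives D3
A3 gives B3
G4 gives A4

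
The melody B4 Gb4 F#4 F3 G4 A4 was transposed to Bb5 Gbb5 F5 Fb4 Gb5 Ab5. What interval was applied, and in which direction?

up a diminished octave

Take the first pair: B4 → Bb5. B to B spans 8 letter names, so the interval is some kind of octave.
B4 to Bb5 is 11 semitones, which makes it a diminished octave; the second version is higher, so the direction is up.
Checking another pair — A4 → Ab5 — gives the same interval.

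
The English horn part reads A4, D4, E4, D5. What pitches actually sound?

The English horn sounds a perfect fifth below written, so transpose each written note down a perfect fifth.
A4 to D4
D4 to G3
E4 to A3
D5 to G4

D4 G3 A3 G4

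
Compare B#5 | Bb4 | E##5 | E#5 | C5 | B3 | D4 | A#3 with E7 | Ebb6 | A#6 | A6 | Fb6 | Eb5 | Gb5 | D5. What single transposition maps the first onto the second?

up a diminished eleventh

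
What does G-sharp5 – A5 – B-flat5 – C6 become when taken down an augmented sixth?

G#5 to Bb4
A5 to Cb5
Bb5 to Dbb5
C6 to Ebb5

Bb4 Cb5 Dbb5 Ebb5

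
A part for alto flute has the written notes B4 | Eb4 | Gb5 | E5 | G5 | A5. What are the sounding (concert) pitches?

The alto flute sounds a perfect fourth below written, so transpose each written note down a perfect fourth.
B4 -> F#4
Eb4 -> Bb3
Gb5 -> Db5
E5 -> B4
G5 -> D5
A5 -> E5

F#4 Bb3 Db5 B4 D5 E5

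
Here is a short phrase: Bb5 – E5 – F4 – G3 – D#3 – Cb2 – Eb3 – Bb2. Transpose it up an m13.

Gb7 C7 Db6 Eb5 B4 Abb3 Cb5 Gb4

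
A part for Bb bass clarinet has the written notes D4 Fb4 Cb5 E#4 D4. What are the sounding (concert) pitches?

Written C4 on the Bb bass clarinet sounds as Bb2, a major ninth lower; apply that shift to every note.
D4 to C3
Fb4 to Ebb3
Cb5 to Bbb3
E#4 to D#3
D4 to C3

C3 Ebb3 Bbb3 D#3 C3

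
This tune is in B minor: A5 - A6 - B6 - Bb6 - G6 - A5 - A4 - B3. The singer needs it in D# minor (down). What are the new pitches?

From B down to D# is a minor sixth; apply that to each pitch.
A5 to C#5
A6 to C#6
B6 to D#6
Bb6 to D6
G6 to B5
A5 to C#5
A4 to C#4
B3 to D#3

C#5 C#6 D#6 D6 B5 C#5 C#4 D#3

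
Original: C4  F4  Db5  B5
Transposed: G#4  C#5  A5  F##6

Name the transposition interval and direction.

up an augmented fifth

Take the first pair: C4 → G#4. C to G spans 5 letter names, so the interval is some kind of fifth.
C4 to G#4 is 8 semitones, which makes it an augmented fifth; the second version is higher, so the direction is up.
Checking another pair — B5 → F##6 — gives the same interval.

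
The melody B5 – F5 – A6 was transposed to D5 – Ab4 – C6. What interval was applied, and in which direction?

From B5 to D5 is 6 letter names — a sixth of some quality.
D5 to B5 is 9 semitones, which makes it a major sixth; the second version is lower, so the direction is down.
Checking another pair — A6 → C6 — gives the same interval.

down a major sixth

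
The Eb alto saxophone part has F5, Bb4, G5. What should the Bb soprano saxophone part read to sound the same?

Bb4 Eb4 C5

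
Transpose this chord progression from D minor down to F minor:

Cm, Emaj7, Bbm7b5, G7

Ebm Gmaj7 Dbm7b5 Bb7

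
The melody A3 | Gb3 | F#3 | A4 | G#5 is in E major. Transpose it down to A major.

D3 Cb3 B2 D4 C#5

E major to A major down is a perfect fifth, so every note moves down by that interval.
A3 → D3
Gb3 → Cb3
F#3 → B2
A4 → D4
G#5 → C#5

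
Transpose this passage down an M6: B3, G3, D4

D3 Bb2 F3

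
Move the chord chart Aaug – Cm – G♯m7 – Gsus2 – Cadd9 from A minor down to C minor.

Caug Ebm Bm7 Bbsus2 Ebadd9

A minor down to C minor is a major sixth; each chord root moves by that interval while the quality stays the same.
Aaug: root A down a major sixth → C, giving Caug.
Cm: root C down a major sixth → Eb, giving Ebm.
G♯m7: root G♯ down a major sixth → B, giving Bm7.
Gsus2: root G down a major sixth → Bb, giving Bbsus2.
Cadd9: root C down a major sixth → Eb, giving Ebadd9.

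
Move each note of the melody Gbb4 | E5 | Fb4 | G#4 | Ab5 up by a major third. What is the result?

Gbb4 to Bbb4
E5 to G#5
Fb4 to Ab4
G#4 to B#4
Ab5 to C6

Bbb4 G#5 Ab4 B#4 C6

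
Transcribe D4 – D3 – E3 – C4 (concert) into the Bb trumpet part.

E4 E3 F#3 D4

Written C4 sounds as Bb3 on the Bb trumpet, so concert pitches are written a major second up.
D4 → E4
D3 → E3
E3 → F#3
C4 → D4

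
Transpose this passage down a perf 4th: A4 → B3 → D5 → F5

E4 F#3 A4 C5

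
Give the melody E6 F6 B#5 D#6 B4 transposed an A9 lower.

E6 down an augmented ninth is Db5.
F6: a ninth down reaches E, and 15 semitones makes it Ebb5.
B#5: a ninth down reaches A, and 15 semitones makes it A4.
D#6 down an augmented ninth is C5.
B4: a ninth down reaches A, and 15 semitones makes it Ab3.

Db5 Ebb5 A4 C5 Ab3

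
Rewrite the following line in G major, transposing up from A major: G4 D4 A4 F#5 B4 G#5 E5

From A up to G is a minor seventh; apply that to each pitch.
G4 -> F5
D4 -> C5
A4 -> G5
F#5 -> E6
B4 -> A5
G#5 -> F#6
E5 -> D6

F5 C5 G5 E6 A5 F#6 D6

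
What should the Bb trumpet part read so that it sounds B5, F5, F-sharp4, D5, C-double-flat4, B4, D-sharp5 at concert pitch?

C#6 G5 G#4 E5 Dbb4 C#5 E#5

The Bb trumpet sounds a major second below written, so the written part must be a major second above concert — transpose each note up.
B5 → C#6
F5 → G5
F#4 → G#4
D5 → E5
Cbb4 → Dbb4
B4 → C#5
D#5 → E#5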